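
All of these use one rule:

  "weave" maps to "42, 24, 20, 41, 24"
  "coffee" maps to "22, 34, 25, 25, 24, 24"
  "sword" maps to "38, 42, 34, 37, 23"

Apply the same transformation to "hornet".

27, 34, 37, 33, 24, 39

Each letter is replaced by its alphabet position (a=1..z=26) + 19.
For hornet: h=8→27, o=15→34, r=18→37, n=14→33, e=5→24, t=20→39.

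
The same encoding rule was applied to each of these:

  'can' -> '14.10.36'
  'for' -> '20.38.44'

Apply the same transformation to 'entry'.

18.36.48.44.58

c(#3)→14 and a(#1)→10: differences scale by 2, so n = 2·pos + 8. With a=1..z=26, the number is 2·pos + 8.
On entry: e=5→18, n=14→36, t=20→48, r=18→44, y=25→58.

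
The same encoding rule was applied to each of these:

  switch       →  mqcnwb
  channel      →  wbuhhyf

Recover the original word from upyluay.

Compare letters: s→m is +20, w→q is +20, i→c is +20 — a constant shift. Each letter is shifted forward by 20 in the alphabet (a Caesar shift of +20).
Undoing it on upyluay: u−20=a, p−20=v, y−20=e, l−20=r, u−20=a, a−20=g, y−20=e.

average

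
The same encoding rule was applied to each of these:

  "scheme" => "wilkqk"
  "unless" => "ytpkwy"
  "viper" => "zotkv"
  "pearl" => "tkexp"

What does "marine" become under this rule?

qgvork

Shifts by position in scheme: pos 0: s→w (+4), pos 1: c→i (+6), pos 2: h→l (+4), pos 3: e→k (+6) — repeating every 2. The shifts repeat in a cycle of length 2: positions 0,1,… shift by +4, +6, then the pattern repeats.
For marine: m+4=q, a+6=g, r+4=v, i+6=o, n+4=r, e+6=k.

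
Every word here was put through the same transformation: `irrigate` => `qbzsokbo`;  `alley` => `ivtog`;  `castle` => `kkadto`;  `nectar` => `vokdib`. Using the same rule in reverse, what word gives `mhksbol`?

excited

Shifts by position in irrigate: pos 0: i→q (+8), pos 1: r→b (+10), pos 2: r→z (+8), pos 3: i→s (+10) — repeating every 2. It's a Vigenère-style cipher with numeric key [8,10]: position i shifts by key[i mod 2].
Reversing it on mhksbol: m−8=e, h−10=x, k−8=c, s−10=i, b−8=t, o−10=e, l−8=d.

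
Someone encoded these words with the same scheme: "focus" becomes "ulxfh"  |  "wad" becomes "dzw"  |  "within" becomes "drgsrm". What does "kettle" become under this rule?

Each pair mirrors across the alphabet (f↔u, o↔l, c↔x): positions sum to 25. Each letter is replaced by its mirror in the alphabet: a↔z, b↔y, c↔x, and so on (the Atbash cipher).
On kettle: k↔p, e↔v, t↔g, t↔g, l↔o, e↔v.

pvggov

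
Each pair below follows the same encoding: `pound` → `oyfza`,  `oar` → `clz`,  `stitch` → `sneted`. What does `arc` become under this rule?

ncl

The output letters match the input read backwards, each shifted +11: pound reversed is dnuop. Two steps: reverse the string, then apply a Caesar shift of +11.
Applying it to arc: reverse → cra; then shift: c+11=n, r+11=c, a+11=l.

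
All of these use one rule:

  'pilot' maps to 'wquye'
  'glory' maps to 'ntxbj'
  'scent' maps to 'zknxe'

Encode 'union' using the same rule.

In pilot: p→w is +7, i→q is +8, l→u is +9, o→y is +10 — the shift increases by 1 each position. Each letter shifts forward by (position + 7), i.e. 7, 8, 9, … — the shift grows by one for each successive letter.
On union: u+7=b, n+8=v, i+9=r, o+10=y, n+11=y.

bvryy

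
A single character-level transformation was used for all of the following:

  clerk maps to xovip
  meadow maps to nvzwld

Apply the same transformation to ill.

roo

Each pair mirrors across the alphabet (c↔x, l↔o, e↔v): positions sum to 25. Each letter is replaced by its mirror in the alphabet: a↔z, b↔y, c↔x, and so on (the Atbash cipher).
Applying it to ill: i↔r, l↔o, l↔o.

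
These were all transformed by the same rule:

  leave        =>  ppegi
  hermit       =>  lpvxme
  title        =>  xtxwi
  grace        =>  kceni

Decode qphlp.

medal

Shifts by position in leave: pos 0: l→p (+4), pos 1: e→p (+11), pos 2: a→e (+4), pos 3: v→g (+11) — repeating every 2. The shifts repeat in a cycle of length 2: positions 0,1,… shift by +4, +11, then the pattern repeats.
Undoing it on qphlp: q−4=m, p−11=e, h−4=d, l−11=a, p−4=l.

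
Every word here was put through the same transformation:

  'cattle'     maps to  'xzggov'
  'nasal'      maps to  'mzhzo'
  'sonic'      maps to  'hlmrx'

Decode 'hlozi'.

Each pair mirrors across the alphabet (c↔x, a↔z, t↔g): positions sum to 25. This is the alphabet-reversal cipher (Atbash): a becomes z, b becomes y, etc.
Undoing it on hlozi: h↔s, l↔o, o↔l, z↔a, i↔r.

solar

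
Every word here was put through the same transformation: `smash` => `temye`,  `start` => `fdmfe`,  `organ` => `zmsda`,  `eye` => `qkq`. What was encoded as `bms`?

gap

The output letters match the input read backwards, each shifted +12: smash reversed is hsams. Read the word backwards and shift each letter +12.
Decoding bms: shift back: b−12=p, m−12=a, s−12=g → pag; then reverse → gap.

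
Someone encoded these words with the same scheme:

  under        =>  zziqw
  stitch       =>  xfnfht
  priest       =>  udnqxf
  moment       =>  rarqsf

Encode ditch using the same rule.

iuyom

Shifts by position in under: pos 0: u→z (+5), pos 1: n→z (+12), pos 2: d→i (+5), pos 3: e→q (+12) — repeating every 2. The shifts repeat in a cycle of length 2: positions 0,1,… shift by +5, +12, then the pattern repeats.
On ditch: d+5=i, i+12=u, t+5=y, c+12=o, h+5=m.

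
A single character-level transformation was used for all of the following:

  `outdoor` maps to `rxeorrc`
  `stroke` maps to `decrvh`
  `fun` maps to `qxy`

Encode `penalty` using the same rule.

ahydwej

The shift depends on letter class: consonant t→e is +11, but vowel o→r is +3. Two shifts are in play — +3 for a/e/i/o/u, +11 for every other letter.
Applying it to penalty: p(cons)+11=a, e(vowel)+3=h, n(cons)+11=y, a(vowel)+3=d, l(cons)+11=w, t(cons)+11=e, y(cons)+11=j.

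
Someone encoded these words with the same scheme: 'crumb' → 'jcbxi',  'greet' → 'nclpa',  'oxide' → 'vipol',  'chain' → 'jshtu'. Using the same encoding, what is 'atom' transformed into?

hevx

Shifts by position in crumb: pos 0: c→j (+7), pos 1: r→c (+11), pos 2: u→b (+7), pos 3: m→x (+11) — repeating every 2. The shifts repeat in a cycle of length 2: positions 0,1,… shift by +7, +11, then the pattern repeats.
Applying it to atom: a+7=h, t+11=e, o+7=v, m+11=x.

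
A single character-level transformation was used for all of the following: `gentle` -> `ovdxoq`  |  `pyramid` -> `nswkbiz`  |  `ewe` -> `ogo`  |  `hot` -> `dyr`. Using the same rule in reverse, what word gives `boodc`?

steer

The output letters match the input read backwards, each shifted +10: gentle reversed is eltneg. The word is reversed, then every letter is shifted forward by 10.
Reversing it on boodc: shift back: b−10=r, o−10=e, o−10=e, d−10=t, c−10=s → reets; then reverse → steer.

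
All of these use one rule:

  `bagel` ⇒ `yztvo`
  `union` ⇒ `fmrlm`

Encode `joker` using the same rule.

This is the alphabet-reversal cipher (Atbash): a becomes z, b becomes y, etc.
For joker: j↔q, o↔l, k↔p, e↔v, r↔i.

qlpvi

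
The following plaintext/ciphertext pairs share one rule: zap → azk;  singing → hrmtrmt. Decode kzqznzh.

pajamas

Each pair mirrors across the alphabet (z↔a, a↔z, p↔k): positions sum to 25. Each letter is replaced by its mirror in the alphabet: a↔z, b↔y, c↔x, and so on (the Atbash cipher).
Undoing it on kzqznzh: k↔p, z↔a, q↔j, z↔a, n↔m, z↔a, h↔s.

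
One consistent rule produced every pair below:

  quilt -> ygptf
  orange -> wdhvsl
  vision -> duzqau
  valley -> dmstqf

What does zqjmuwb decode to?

receipt

Shifts by position in quilt: pos 0: q→y (+8), pos 1: u→g (+12), pos 2: i→p (+7), pos 3: l→t (+8), pos 4: t→f (+12) — repeating every 3. It's a Vigenère-style cipher with numeric key [8,12,7]: position i shifts by key[i mod 3].
Reversing it on zqjmuwb: z−8=r, q−12=e, j−7=c, m−8=e, u−12=i, w−7=p, b−8=t.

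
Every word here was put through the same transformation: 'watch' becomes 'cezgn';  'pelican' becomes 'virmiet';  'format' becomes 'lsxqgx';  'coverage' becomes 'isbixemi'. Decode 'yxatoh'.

Shifts by position in watch: pos 0: w→c (+6), pos 1: a→e (+4), pos 2: t→z (+6), pos 3: c→g (+4) — repeating every 2. The shifts repeat in a cycle of length 2: positions 0,1,… shift by +6, +4, then the pattern repeats.
Undoing it on yxatoh: y−6=s, x−4=t, a−6=u, t−4=p, o−6=i, h−4=d.

stupid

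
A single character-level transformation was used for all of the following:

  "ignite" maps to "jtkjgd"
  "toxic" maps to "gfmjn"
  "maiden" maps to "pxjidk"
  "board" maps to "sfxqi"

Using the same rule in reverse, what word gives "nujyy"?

i(8)→j(9) and g(6)→t(19) fit y≡21x+23 (mod 26); the inverse of 21 mod 26 is 5. Treating letters as 0–25, the rule is x ↦ 21x + 23 (mod 26).
Reversing it on nujyy: n(13)→5·(13−23)≡2=c; u(20)→5·(20−23)≡11=l; j(9)→5·(9−23)≡8=i; y(24)→5·(24−23)≡5=f; y(24)→5·(24−23)≡5=f (all mod 26).

cliff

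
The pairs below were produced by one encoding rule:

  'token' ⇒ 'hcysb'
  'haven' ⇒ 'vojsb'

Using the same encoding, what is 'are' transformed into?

ofs

Every letter moves 14 places later in the alphabet, wrapping around z→a.
Applying it to are: a+14=o, r+14=f, e+14=s.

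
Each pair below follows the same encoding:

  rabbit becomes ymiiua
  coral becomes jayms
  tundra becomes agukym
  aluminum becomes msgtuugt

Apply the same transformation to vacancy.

Two shifts are in play — +12 for a/e/i/o/u, +7 for every other letter.
For vacancy: v(cons)+7=c, a(vowel)+12=m, c(cons)+7=j, a(vowel)+12=m, n(cons)+7=u, c(cons)+7=j, y(cons)+7=f.

cmjmujf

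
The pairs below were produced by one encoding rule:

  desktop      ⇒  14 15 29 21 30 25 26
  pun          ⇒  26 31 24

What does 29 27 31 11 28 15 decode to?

d is letter #4 and maps to 14: an offset of 10. Letters become their 1-based position plus 10 (so a→11, b→12, …).
Undoing it on 29 27 31 11 28 15: 29→(29−10)÷1=19=s, 27→(27−10)÷1=17=q, 31→(31−10)÷1=21=u, 11→(11−10)÷1=1=a, 28→(28−10)÷1=18=r, 15→(15−10)÷1=5=e.

square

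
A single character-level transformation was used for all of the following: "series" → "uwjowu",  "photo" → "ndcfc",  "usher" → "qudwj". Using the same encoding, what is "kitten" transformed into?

koffwr

s(18)→u(20) and e(4)→w(22) fit y≡11x+4 (mod 26); the inverse of 11 mod 26 is 19. This is an affine cipher: with a=0,…,z=25, each position x becomes (11x+4) mod 26.
For kitten: k(10)→11·10+4≡10=k; i(8)→11·8+4≡14=o; t(19)→11·19+4≡5=f; t(19)→11·19+4≡5=f; e(4)→11·4+4≡22=w; n(13)→11·13+4≡17=r (all mod 26).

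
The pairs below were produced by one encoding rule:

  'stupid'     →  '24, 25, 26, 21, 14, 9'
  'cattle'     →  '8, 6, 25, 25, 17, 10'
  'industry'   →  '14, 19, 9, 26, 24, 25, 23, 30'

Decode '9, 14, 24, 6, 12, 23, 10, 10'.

disagree

Each letter is replaced by its alphabet position (a=1..z=26) + 5.
Decoding 9, 14, 24, 6, 12, 23, 10, 10: 9→(9−5)÷1=4=d, 14→(14−5)÷1=9=i, 24→(24−5)÷1=19=s, 6→(6−5)÷1=1=a, 12→(12−5)÷1=7=g, 23→(23−5)÷1=18=r, 10→(10−5)÷1=5=e, 10→(10−5)÷1=5=e.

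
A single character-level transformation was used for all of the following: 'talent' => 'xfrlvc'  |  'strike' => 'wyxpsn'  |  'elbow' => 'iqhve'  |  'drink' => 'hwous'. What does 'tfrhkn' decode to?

palace

In talent: t→x is +4, a→f is +5, l→r is +6, e→l is +7 — the shift increases by 1 each position. Letter i (0-indexed) is shifted by i+4, so successive shifts are 4, 5, 6, ….
Undoing it on tfrhkn: t−4=p, f−5=a, r−6=l, h−7=a, k−8=c, n−9=e.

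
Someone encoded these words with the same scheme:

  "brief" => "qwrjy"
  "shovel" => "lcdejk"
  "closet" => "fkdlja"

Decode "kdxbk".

loyal

Each letter's alphabet position (a=0..z=25) is mapped through 15·x+1 mod 26 — an affine cipher.
Undoing it on kdxbk: k(10)→7·(10−1)≡11=l; d(3)→7·(3−1)≡14=o; x(23)→7·(23−1)≡24=y; b(1)→7·(1−1)≡0=a; k(10)→7·(10−1)≡11=l (all mod 26).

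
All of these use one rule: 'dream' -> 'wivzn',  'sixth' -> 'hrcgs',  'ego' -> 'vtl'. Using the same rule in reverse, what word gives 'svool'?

hello

Each letter is replaced by its mirror in the alphabet: a↔z, b↔y, c↔x, and so on (the Atbash cipher).
Decoding svool: s↔h, v↔e, o↔l, o↔l, l↔o.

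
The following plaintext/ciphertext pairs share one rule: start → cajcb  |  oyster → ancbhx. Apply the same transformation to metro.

The output letters match the input read backwards, each shifted +9: start reversed is trats. The word is reversed, then every letter is shifted forward by 9.
Applying it to metro: reverse → ortem; then shift: o+9=x, r+9=a, t+9=c, e+9=n, m+9=v.

xacnv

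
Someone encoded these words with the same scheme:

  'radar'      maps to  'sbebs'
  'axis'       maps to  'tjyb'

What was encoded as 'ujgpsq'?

The output letters match the input read backwards, each shifted +1: radar reversed is radar. The word is reversed, then every letter is shifted forward by 1.
Undoing it on ujgpsq: shift back: u−1=t, j−1=i, g−1=f, p−1=o, s−1=r, q−1=p → tiforp; then reverse → profit.

profit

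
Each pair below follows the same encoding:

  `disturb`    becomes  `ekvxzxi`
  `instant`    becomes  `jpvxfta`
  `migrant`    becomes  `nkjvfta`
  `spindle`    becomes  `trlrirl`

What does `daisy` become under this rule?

In disturb: d→e is +1, i→k is +2, s→v is +3, t→x is +4 — the shift increases by 1 each position. Letter i (0-indexed) is shifted by i+1, so successive shifts are 1, 2, 3, ….
On daisy: d+1=e, a+2=c, i+3=l, s+4=w, y+5=d.

eclwd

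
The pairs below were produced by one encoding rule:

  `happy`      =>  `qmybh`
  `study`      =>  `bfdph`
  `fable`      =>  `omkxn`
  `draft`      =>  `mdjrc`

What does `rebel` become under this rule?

aqkqu

Shifts by position in happy: pos 0: h→q (+9), pos 1: a→m (+12), pos 2: p→y (+9), pos 3: p→b (+12) — repeating every 2. A repeating key of period 2 is used — shifts +9, +12 over and over.
On rebel: r+9=a, e+12=q, b+9=k, e+12=q, l+9=u.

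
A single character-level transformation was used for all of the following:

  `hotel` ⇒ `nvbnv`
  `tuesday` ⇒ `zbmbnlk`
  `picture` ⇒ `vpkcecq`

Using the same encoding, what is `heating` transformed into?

nlicsys

Each letter shifts forward by (position + 6), i.e. 6, 7, 8, … — the shift grows by one for each successive letter.
Applying it to heating: h+6=n, e+7=l, a+8=i, t+9=c, i+10=s, n+11=y, g+12=s.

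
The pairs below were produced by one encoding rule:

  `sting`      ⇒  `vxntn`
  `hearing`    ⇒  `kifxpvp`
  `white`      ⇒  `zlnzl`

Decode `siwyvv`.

person

In sting: s→v is +3, t→x is +4, i→n is +5, n→t is +6 — the shift increases by 1 each position. Each letter shifts forward by (position + 3), i.e. 3, 4, 5, … — the shift grows by one for each successive letter.
Decoding siwyvv: s−3=p, i−4=e, w−5=r, y−6=s, v−7=o, v−8=n.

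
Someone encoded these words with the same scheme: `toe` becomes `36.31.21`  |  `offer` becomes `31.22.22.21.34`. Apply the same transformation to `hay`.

t is letter #20 and maps to 36: an offset of 16. Letters become their 1-based position plus 16 (so a→17, b→18, …).
On hay: h=8→24, a=1→17, y=25→41.

24.17.41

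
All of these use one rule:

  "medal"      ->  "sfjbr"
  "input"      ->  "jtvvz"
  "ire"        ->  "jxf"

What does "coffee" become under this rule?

The shift depends on letter class: consonant m→s is +6, but vowel e→f is +1. The rule splits by letter class: vowels +1, consonants +6.
For coffee: c(cons)+6=i, o(vowel)+1=p, f(cons)+6=l, f(cons)+6=l, e(vowel)+1=f, e(vowel)+1=f.

ipllff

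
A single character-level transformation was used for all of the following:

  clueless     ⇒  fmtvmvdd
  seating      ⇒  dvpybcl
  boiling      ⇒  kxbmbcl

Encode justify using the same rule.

wtdybqz

c(2)→f(5) and l(11)→m(12) fit y≡21x+15 (mod 26); the inverse of 21 mod 26 is 5. Treating letters as 0–25, the rule is x ↦ 21x + 15 (mod 26).
Applying it to justify: j(9)→21·9+15≡22=w; u(20)→21·20+15≡19=t; s(18)→21·18+15≡3=d; t(19)→21·19+15≡24=y; i(8)→21·8+15≡1=b; f(5)→21·5+15≡16=q; y(24)→21·24+15≡25=z (all mod 26).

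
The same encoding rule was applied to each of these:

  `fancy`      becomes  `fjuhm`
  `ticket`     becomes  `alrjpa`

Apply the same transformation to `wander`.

ylkuhd

The output letters match the input read backwards, each shifted +7: fancy reversed is ycnaf. Read the word backwards and shift each letter +7.
For wander: reverse → rednaw; then shift: r+7=y, e+7=l, d+7=k, n+7=u, a+7=h, w+7=d.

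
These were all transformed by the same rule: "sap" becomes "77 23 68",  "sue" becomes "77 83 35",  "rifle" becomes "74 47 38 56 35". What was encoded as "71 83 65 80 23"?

quota

s(#19)→77 and a(#1)→23: differences scale by 3, so n = 3·pos + 20. The formula is n = 3×(alphabet index, a=1) + 20.
Reversing it on 71 83 65 80 23: 71→(71−20)÷3=17=q, 83→(83−20)÷3=21=u, 65→(65−20)÷3=15=o, 80→(80−20)÷3=20=t, 23→(23−20)÷3=1=a.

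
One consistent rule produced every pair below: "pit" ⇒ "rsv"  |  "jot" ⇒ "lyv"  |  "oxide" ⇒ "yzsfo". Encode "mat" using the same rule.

Vowels shift forward by 10 and consonants shift forward by 2.
For mat: m(cons)+2=o, a(vowel)+10=k, t(cons)+2=v.

okv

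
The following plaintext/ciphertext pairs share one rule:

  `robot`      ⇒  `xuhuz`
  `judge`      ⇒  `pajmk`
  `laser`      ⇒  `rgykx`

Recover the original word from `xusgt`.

Compare letters: r→x is +6, o→u is +6, b→h is +6 — a constant shift. This is a Caesar cipher with shift 6.
Undoing it on xusgt: x−6=r, u−6=o, s−6=m, g−6=a, t−6=n.

roman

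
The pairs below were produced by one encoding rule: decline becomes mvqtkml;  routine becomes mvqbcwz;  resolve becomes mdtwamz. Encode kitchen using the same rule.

vmpkbqs

The output letters match the input read backwards, each shifted +8: decline reversed is enilced. The word is reversed, then every letter is shifted forward by 8.
Applying it to kitchen: reverse → nehctik; then shift: n+8=v, e+8=m, h+8=p, c+8=k, t+8=b, i+8=q, k+8=s.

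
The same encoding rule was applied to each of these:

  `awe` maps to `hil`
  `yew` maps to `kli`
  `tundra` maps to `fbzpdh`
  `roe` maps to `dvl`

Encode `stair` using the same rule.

efhpd

Vowels shift forward by 7 and consonants shift forward by 12.
On stair: s(cons)+12=e, t(cons)+12=f, a(vowel)+7=h, i(vowel)+7=p, r(cons)+12=d.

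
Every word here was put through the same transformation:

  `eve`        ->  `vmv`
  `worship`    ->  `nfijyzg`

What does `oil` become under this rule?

Compare letters: e→v is +17, v→m is +17, e→v is +17 — a constant shift. Every letter moves 17 places later in the alphabet, wrapping around z→a.
Applying it to oil: o+17=f, i+17=z, l+17=c.

fzc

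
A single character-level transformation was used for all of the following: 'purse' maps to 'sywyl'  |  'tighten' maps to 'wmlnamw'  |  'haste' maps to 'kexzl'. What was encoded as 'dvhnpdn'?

Letter i (0-indexed) is shifted by i+3, so successive shifts are 3, 4, 5, ….
Reversing it on dvhnpdn: d−3=a, v−4=r, h−5=c, n−6=h, p−7=i, d−8=v, n−9=e.

archive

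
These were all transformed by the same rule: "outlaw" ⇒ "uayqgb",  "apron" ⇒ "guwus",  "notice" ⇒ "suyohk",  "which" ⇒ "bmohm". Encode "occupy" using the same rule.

uhhaud

The shift depends on letter class: consonant t→y is +5, but vowel o→u is +6. The rule splits by letter class: vowels +6, consonants +5.
Applying it to occupy: o(vowel)+6=u, c(cons)+5=h, c(cons)+5=h, u(vowel)+6=a, p(cons)+5=u, y(cons)+5=d.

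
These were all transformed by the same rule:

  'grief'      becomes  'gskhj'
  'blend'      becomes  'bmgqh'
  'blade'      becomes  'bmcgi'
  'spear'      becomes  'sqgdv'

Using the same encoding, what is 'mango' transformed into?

In grief: g→g is +0, r→s is +1, i→k is +2, e→h is +3 — the shift increases by 1 each position. Letter i (0-indexed) is shifted by i+0, so successive shifts are 0, 1, 2, ….
On mango: m+0=m, a+1=b, n+2=p, g+3=j, o+4=s.

mbpjs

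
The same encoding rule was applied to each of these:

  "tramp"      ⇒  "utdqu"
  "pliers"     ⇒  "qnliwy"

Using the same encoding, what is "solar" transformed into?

tqoew

In tramp: t→u is +1, r→t is +2, a→d is +3, m→q is +4 — the shift increases by 1 each position. Letter i (0-indexed) is shifted by i+1, so successive shifts are 1, 2, 3, ….
On solar: s+1=t, o+2=q, l+3=o, a+4=e, r+5=w.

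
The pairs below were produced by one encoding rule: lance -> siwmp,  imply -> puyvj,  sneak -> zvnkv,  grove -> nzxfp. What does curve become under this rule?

In lance: l→s is +7, a→i is +8, n→w is +9, c→m is +10 — the shift increases by 1 each position. Each letter shifts forward by (position + 7), i.e. 7, 8, 9, … — the shift grows by one for each successive letter.
For curve: c+7=j, u+8=c, r+9=a, v+10=f, e+11=p.

jcafp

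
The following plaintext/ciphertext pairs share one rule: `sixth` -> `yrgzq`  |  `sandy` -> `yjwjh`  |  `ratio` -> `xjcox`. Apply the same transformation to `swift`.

yfrlc

Shifts by position in sixth: pos 0: s→y (+6), pos 1: i→r (+9), pos 2: x→g (+9), pos 3: t→z (+6), pos 4: h→q (+9) — repeating every 3. The shifts repeat in a cycle of length 3: positions 0,1,… shift by +6, +9, +9, then the pattern repeats.
For swift: s+6=y, w+9=f, i+9=r, f+6=l, t+9=c.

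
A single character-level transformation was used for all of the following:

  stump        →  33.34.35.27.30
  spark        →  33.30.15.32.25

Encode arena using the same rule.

s is letter #19 and maps to 33: an offset of 14. Each letter is replaced by its alphabet position (a=1..z=26) + 14.
On arena: a=1→15, r=18→32, e=5→19, n=14→28, a=1→15.

15.32.19.28.15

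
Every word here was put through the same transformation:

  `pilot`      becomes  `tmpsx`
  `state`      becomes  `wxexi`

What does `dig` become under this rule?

hmk

Compare letters: p→t is +4, i→m is +4, l→p is +4 — a constant shift. This is a Caesar cipher with shift 4.
Applying it to dig: d+4=h, i+4=m, g+4=k.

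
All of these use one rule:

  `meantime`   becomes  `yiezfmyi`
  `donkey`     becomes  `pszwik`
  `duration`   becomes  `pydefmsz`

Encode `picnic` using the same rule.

bmozmo

The shift depends on letter class: consonant m→y is +12, but vowel e→i is +4. The rule splits by letter class: vowels +4, consonants +12.
Applying it to picnic: p(cons)+12=b, i(vowel)+4=m, c(cons)+12=o, n(cons)+12=z, i(vowel)+4=m, c(cons)+12=o.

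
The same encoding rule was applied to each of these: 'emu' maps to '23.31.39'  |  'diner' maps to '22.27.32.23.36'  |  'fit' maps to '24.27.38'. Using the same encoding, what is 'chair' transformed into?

e is letter #5 and maps to 23: an offset of 18. The number is (letter's place in the alphabet, a=1) + 18.
On chair: c=3→21, h=8→26, a=1→19, i=9→27, r=18→36.

21.26.19.27.36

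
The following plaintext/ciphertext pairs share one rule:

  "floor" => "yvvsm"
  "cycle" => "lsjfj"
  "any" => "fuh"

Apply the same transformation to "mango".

The output letters match the input read backwards, each shifted +7: floor reversed is roolf. Two steps: reverse the string, then apply a Caesar shift of +7.
On mango: reverse → ognam; then shift: o+7=v, g+7=n, n+7=u, a+7=h, m+7=t.

vnuht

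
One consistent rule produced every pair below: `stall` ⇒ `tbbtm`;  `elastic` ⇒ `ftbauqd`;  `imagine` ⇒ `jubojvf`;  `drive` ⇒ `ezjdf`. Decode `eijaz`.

A repeating key of period 2 is used — shifts +1, +8 over and over.
Decoding eijaz: e−1=d, i−8=a, j−1=i, a−8=s, z−1=y.

daisy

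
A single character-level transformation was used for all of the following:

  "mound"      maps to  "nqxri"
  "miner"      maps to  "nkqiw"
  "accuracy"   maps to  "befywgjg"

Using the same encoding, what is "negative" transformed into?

In mound: m→n is +1, o→q is +2, u→x is +3, n→r is +4 — the shift increases by 1 each position. Letter i (0-indexed) is shifted by i+1, so successive shifts are 1, 2, 3, ….
Applying it to negative: n+1=o, e+2=g, g+3=j, a+4=e, t+5=y, i+6=o, v+7=c, e+8=m.

ogjeyocm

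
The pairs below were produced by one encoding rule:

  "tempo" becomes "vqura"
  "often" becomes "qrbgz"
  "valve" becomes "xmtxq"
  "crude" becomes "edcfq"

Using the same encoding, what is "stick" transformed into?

ufqew

Shifts by position in tempo: pos 0: t→v (+2), pos 1: e→q (+12), pos 2: m→u (+8), pos 3: p→r (+2), pos 4: o→a (+12) — repeating every 3. A repeating key of period 3 is used — shifts +2, +12, +8 over and over.
For stick: s+2=u, t+12=f, i+8=q, c+2=e, k+12=w.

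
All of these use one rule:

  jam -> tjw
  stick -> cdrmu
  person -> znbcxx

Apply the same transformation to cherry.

The shift depends on letter class: consonant j→t is +10, but vowel a→j is +9. The rule splits by letter class: vowels +9, consonants +10.
For cherry: c(cons)+10=m, h(cons)+10=r, e(vowel)+9=n, r(cons)+10=b, r(cons)+10=b, y(cons)+10=i.

mrnbbi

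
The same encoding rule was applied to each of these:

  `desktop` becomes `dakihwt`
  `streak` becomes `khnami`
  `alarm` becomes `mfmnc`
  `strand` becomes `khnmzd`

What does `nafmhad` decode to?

d(3)→d(3) and e(4)→a(0) fit y≡23x+12 (mod 26); the inverse of 23 mod 26 is 17. Treating letters as 0–25, the rule is x ↦ 23x + 12 (mod 26).
Reversing it on nafmhad: n(13)→17·(13−12)≡17=r; a(0)→17·(0−12)≡4=e; f(5)→17·(5−12)≡11=l; m(12)→17·(12−12)≡0=a; h(7)→17·(7−12)≡19=t; a(0)→17·(0−12)≡4=e; d(3)→17·(3−12)≡3=d (all mod 26).

related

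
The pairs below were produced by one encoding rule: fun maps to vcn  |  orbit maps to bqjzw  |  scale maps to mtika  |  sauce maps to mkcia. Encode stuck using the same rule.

The output letters match the input read backwards, each shifted +8: fun reversed is nuf. Two steps: reverse the string, then apply a Caesar shift of +8.
On stuck: reverse → kcuts; then shift: k+8=s, c+8=k, u+8=c, t+8=b, s+8=a.

skcba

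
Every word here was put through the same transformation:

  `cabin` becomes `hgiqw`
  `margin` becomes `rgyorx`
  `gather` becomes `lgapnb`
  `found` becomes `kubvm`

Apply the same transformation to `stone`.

xzvvn

In cabin: c→h is +5, a→g is +6, b→i is +7, i→q is +8 — the shift increases by 1 each position. Each letter shifts forward by (position + 5), i.e. 5, 6, 7, … — the shift grows by one for each successive letter.
On stone: s+5=x, t+6=z, o+7=v, n+8=v, e+9=n.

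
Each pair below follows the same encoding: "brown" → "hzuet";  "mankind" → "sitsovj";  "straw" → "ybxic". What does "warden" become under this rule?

It's a Vigenère-style cipher with numeric key [6,8]: position i shifts by key[i mod 2].
On warden: w+6=c, a+8=i, r+6=x, d+8=l, e+6=k, n+8=v.

cixlkv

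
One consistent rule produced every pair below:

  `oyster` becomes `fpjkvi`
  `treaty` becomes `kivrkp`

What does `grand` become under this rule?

Each letter is shifted forward by 17 in the alphabet (a Caesar shift of +17).
For grand: g+17=x, r+17=i, a+17=r, n+17=e, d+17=u.

xireu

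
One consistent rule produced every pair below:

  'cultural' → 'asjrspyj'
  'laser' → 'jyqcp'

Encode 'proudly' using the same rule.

npmsbjw

It's a constant shift of +24 (ROT24).
Applying it to proudly: p+24=n, r+24=p, o+24=m, u+24=s, d+24=b, l+24=j, y+24=w.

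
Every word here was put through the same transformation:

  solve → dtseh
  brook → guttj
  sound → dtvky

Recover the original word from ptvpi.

s(18)→d(3) and o(14)→t(19) fit y≡9x+23 (mod 26); the inverse of 9 mod 26 is 3. Treating letters as 0–25, the rule is x ↦ 9x + 23 (mod 26).
Reversing it on ptvpi: p(15)→3·(15−23)≡2=c; t(19)→3·(19−23)≡14=o; v(21)→3·(21−23)≡20=u; p(15)→3·(15−23)≡2=c; i(8)→3·(8−23)≡7=h (all mod 26).

couch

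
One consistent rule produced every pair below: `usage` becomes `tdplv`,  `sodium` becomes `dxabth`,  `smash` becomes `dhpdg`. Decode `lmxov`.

u(20)→t(19) and s(18)→d(3) fit y≡21x+15 (mod 26); the inverse of 21 mod 26 is 5. Each letter's alphabet position (a=0..z=25) is mapped through 21·x+15 mod 26 — an affine cipher.
Decoding lmxov: l(11)→5·(11−15)≡6=g; m(12)→5·(12−15)≡11=l; x(23)→5·(23−15)≡14=o; o(14)→5·(14−15)≡21=v; v(21)→5·(21−15)≡4=e (all mod 26).

glove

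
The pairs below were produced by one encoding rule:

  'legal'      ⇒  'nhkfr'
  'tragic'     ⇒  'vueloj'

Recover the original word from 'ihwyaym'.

Letter i (0-indexed) is shifted by i+2, so successive shifts are 2, 3, 4, ….
Undoing it on ihwyaym: i−2=g, h−3=e, w−4=s, y−5=t, a−6=u, y−7=r, m−8=e.

gesture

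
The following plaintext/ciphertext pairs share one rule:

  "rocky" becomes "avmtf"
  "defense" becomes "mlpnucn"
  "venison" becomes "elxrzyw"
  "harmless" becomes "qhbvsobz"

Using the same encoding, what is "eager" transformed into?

The shifts repeat in a cycle of length 3: positions 0,1,… shift by +9, +7, +10, then the pattern repeats.
Applying it to eager: e+9=n, a+7=h, g+10=q, e+9=n, r+7=y.

nhqny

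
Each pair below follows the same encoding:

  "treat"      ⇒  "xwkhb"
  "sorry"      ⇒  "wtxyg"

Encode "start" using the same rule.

wygyb

Letter i (0-indexed) is shifted by i+4, so successive shifts are 4, 5, 6, ….
On start: s+4=w, t+5=y, a+6=g, r+7=y, t+8=b.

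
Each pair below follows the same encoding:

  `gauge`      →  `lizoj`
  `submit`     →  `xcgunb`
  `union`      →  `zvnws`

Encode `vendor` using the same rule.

amsltz

Shifts by position in gauge: pos 0: g→l (+5), pos 1: a→i (+8), pos 2: u→z (+5), pos 3: g→o (+8) — repeating every 2. The shifts repeat in a cycle of length 2: positions 0,1,… shift by +5, +8, then the pattern repeats.
For vendor: v+5=a, e+8=m, n+5=s, d+8=l, o+5=t, r+8=z.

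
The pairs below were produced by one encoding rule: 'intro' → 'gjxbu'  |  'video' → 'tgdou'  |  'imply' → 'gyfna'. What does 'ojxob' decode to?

Treating letters as 0–25, the rule is x ↦ 11x + 22 (mod 26).
Undoing it on ojxob: o(14)→19·(14−22)≡4=e; j(9)→19·(9−22)≡13=n; x(23)→19·(23−22)≡19=t; o(14)→19·(14−22)≡4=e; b(1)→19·(1−22)≡17=r (all mod 26).

enter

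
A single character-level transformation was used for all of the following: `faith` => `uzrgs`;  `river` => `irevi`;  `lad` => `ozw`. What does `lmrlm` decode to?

Each pair mirrors across the alphabet (f↔u, a↔z, i↔r): positions sum to 25. This is the alphabet-reversal cipher (Atbash): a becomes z, b becomes y, etc.
Reversing it on lmrlm: l↔o, m↔n, r↔i, l↔o, m↔n.

onion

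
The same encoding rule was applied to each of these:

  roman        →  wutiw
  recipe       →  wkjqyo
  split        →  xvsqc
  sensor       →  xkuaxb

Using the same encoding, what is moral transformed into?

ruyiu

In roman: r→w is +5, o→u is +6, m→t is +7, a→i is +8 — the shift increases by 1 each position. Letter i (0-indexed) is shifted by i+5, so successive shifts are 5, 6, 7, ….
For moral: m+5=r, o+6=u, r+7=y, a+8=i, l+9=u.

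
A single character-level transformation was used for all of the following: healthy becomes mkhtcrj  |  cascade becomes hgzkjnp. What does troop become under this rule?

In healthy: h→m is +5, e→k is +6, a→h is +7, l→t is +8 — the shift increases by 1 each position. Letter i (0-indexed) is shifted by i+5, so successive shifts are 5, 6, 7, ….
On troop: t+5=y, r+6=x, o+7=v, o+8=w, p+9=y.

yxvwy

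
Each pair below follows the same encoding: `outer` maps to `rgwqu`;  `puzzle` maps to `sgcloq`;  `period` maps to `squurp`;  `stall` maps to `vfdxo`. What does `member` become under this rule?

pqpnhd

Shifts by position in outer: pos 0: o→r (+3), pos 1: u→g (+12), pos 2: t→w (+3), pos 3: e→q (+12) — repeating every 2. It's a Vigenère-style cipher with numeric key [3,12]: position i shifts by key[i mod 2].
Applying it to member: m+3=p, e+12=q, m+3=p, b+12=n, e+3=h, r+12=d.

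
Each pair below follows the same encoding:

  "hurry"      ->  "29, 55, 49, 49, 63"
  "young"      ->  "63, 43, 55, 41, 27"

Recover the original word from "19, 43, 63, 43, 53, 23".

coyote

h(#8)→29 and u(#21)→55: differences scale by 2, so n = 2·pos + 13. Each letter becomes 2×(its alphabet position, a=1..z=26) + 13.
Decoding 19, 43, 63, 43, 53, 23: 19→(19−13)÷2=3=c, 43→(43−13)÷2=15=o, 63→(63−13)÷2=25=y, 43→(43−13)÷2=15=o, 53→(53−13)÷2=20=t, 23→(23−13)÷2=5=e.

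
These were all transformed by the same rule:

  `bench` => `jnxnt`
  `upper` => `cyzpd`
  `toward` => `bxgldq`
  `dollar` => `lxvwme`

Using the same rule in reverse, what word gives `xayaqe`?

proper

In bench: b→j is +8, e→n is +9, n→x is +10, c→n is +11 — the shift increases by 1 each position. Each letter shifts forward by (position + 8), i.e. 8, 9, 10, … — the shift grows by one for each successive letter.
Undoing it on xayaqe: x−8=p, a−9=r, y−10=o, a−11=p, q−12=e, e−13=r.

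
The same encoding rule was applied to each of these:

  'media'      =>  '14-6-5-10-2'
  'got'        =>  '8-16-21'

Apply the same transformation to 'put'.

m is letter #13 and maps to 14: an offset of 1. Each letter is replaced by its alphabet position (a=1..z=26) + 1.
For put: p=16→17, u=21→22, t=20→21.

17-22-21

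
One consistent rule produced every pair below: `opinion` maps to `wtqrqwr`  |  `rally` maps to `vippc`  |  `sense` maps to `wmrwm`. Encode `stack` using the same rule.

wxigo

The shift depends on letter class: consonant p→t is +4, but vowel o→w is +8. Two shifts are in play — +8 for a/e/i/o/u, +4 for every other letter.
On stack: s(cons)+4=w, t(cons)+4=x, a(vowel)+8=i, c(cons)+4=g, k(cons)+4=o.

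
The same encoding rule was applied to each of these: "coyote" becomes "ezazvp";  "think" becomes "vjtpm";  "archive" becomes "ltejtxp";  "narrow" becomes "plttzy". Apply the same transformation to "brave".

dtlxp

The shift depends on letter class: consonant c→e is +2, but vowel o→z is +11. Vowels shift forward by 11 and consonants shift forward by 2.
On brave: b(cons)+2=d, r(cons)+2=t, a(vowel)+11=l, v(cons)+2=x, e(vowel)+11=p.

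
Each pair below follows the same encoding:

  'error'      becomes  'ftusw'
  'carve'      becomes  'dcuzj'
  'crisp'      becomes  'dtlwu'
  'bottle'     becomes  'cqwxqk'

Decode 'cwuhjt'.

burden

In error: e→f is +1, r→t is +2, r→u is +3, o→s is +4 — the shift increases by 1 each position. Each letter shifts forward by (position + 1), i.e. 1, 2, 3, … — the shift grows by one for each successive letter.
Undoing it on cwuhjt: c−1=b, w−2=u, u−3=r, h−4=d, j−5=e, t−6=n.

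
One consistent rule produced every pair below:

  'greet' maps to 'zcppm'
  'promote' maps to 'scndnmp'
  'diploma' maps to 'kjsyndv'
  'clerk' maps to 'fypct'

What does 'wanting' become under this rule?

g(6)→z(25) and r(17)→c(2) fit y≡5x+21 (mod 26); the inverse of 5 mod 26 is 21. This is an affine cipher: with a=0,…,z=25, each position x becomes (5x+21) mod 26.
For wanting: w(22)→5·22+21≡1=b; a(0)→5·0+21≡21=v; n(13)→5·13+21≡8=i; t(19)→5·19+21≡12=m; i(8)→5·8+21≡9=j; n(13)→5·13+21≡8=i; g(6)→5·6+21≡25=z (all mod 26).

bvimjiz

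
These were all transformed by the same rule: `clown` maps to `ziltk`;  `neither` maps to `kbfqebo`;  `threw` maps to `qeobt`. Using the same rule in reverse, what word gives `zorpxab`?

crusade

Compare letters: c→z is +23, l→i is +23, o→l is +23 — a constant shift. Each letter is shifted forward by 23 in the alphabet (a Caesar shift of +23).
Reversing it on zorpxab: z−23=c, o−23=r, r−23=u, p−23=s, x−23=a, a−23=d, b−23=e.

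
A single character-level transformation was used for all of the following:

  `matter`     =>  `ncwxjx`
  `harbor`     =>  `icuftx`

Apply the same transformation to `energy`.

The shift increases by 1 at each position, starting from +1: 1, 2, 3, ….
On energy: e+1=f, n+2=p, e+3=h, r+4=v, g+5=l, y+6=e.

fphvle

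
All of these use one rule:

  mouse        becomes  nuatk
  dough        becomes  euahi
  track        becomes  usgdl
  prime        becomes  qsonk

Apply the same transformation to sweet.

txkku

The shift depends on letter class: consonant m→n is +1, but vowel o→u is +6. Vowels shift forward by 6 and consonants shift forward by 1.
For sweet: s(cons)+1=t, w(cons)+1=x, e(vowel)+6=k, e(vowel)+6=k, t(cons)+1=u.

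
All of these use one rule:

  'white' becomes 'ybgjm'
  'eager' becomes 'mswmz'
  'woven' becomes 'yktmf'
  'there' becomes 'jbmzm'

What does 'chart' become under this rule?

cbszj

w(22)→y(24) and h(7)→b(1) fit y≡5x+18 (mod 26); the inverse of 5 mod 26 is 21. Treating letters as 0–25, the rule is x ↦ 5x + 18 (mod 26).
Applying it to chart: c(2)→5·2+18≡2=c; h(7)→5·7+18≡1=b; a(0)→5·0+18≡18=s; r(17)→5·17+18≡25=z; t(19)→5·19+18≡9=j (all mod 26).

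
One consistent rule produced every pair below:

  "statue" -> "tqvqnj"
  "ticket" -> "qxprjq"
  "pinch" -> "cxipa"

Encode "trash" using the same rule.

qwvta

Treating letters as 0–25, the rule is x ↦ 23x + 21 (mod 26).
Applying it to trash: t(19)→23·19+21≡16=q; r(17)→23·17+21≡22=w; a(0)→23·0+21≡21=v; s(18)→23·18+21≡19=t; h(7)→23·7+21≡0=a (all mod 26).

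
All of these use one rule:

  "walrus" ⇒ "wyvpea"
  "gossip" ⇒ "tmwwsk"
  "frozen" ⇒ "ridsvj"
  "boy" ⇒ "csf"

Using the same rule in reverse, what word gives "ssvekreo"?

kangaroo

The output letters match the input read backwards, each shifted +4: walrus reversed is surlaw. The word is reversed, then every letter is shifted forward by 4.
Undoing it on ssvekreo: shift back: s−4=o, s−4=o, v−4=r, e−4=a, k−4=g, r−4=n, e−4=a, o−4=k → ooragnak; then reverse → kangaroo.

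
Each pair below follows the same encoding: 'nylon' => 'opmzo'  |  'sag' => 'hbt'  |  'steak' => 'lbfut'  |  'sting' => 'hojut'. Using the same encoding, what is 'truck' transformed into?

ldvsu

The output letters match the input read backwards, each shifted +1: nylon reversed is nolyn. Two steps: reverse the string, then apply a Caesar shift of +1.
For truck: reverse → kcurt; then shift: k+1=l, c+1=d, u+1=v, r+1=s, t+1=u.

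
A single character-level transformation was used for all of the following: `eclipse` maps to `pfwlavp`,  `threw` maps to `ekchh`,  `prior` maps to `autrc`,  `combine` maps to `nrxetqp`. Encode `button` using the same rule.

mxewzq

The shifts repeat in a cycle of length 2: positions 0,1,… shift by +11, +3, then the pattern repeats.
Applying it to button: b+11=m, u+3=x, t+11=e, t+3=w, o+11=z, n+3=q.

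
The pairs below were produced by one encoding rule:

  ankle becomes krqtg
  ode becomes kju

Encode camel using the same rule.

Read the word backwards and shift each letter +6.
For camel: reverse → lemac; then shift: l+6=r, e+6=k, m+6=s, a+6=g, c+6=i.

rksgi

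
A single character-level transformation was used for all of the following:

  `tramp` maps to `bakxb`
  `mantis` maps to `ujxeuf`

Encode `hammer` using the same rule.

pjwxqe

The shift increases by 1 at each position, starting from +8: 8, 9, 10, ….
For hammer: h+8=p, a+9=j, m+10=w, m+11=x, e+12=q, r+13=e.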